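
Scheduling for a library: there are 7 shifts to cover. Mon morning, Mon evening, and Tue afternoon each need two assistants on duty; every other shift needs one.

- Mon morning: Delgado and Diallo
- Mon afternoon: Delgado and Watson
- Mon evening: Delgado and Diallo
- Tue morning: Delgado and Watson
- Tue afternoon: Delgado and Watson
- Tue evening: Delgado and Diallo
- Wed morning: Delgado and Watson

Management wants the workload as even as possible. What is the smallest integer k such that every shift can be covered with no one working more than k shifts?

With 3 assistants and 10 worker-slots to fill, someone must work at least ⌈10/3⌉ = 4 shifts, so k ≥ 4.
k = 4 works: Mon morning→Delgado+Diallo, Mon afternoon→Delgado, Mon evening→Delgado+Diallo, Tue morning→Watson, Tue afternoon→Delgado+Watson, Tue evening→Diallo, Wed morning→Watson.
Loads: Delgado 4, Diallo 3, Watson 3 — all ≤ 4.

4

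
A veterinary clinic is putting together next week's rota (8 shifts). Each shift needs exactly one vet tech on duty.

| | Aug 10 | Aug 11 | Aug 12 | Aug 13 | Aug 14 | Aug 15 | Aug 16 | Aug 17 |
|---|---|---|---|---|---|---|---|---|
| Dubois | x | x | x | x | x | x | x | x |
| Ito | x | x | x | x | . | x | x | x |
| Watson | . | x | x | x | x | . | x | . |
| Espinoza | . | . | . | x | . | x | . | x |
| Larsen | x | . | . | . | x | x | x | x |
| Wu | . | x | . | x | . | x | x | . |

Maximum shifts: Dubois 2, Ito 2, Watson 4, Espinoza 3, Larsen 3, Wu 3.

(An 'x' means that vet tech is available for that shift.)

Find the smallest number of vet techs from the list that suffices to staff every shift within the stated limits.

3

8 slots to fill and no one can take more than 4, so at least ⌈8/4⌉ = 2 vet techs are needed.
Any 2 vet techs together have capacity at most 4+3 = 7 < 8 slots, so 2 can never suffice.
Dubois, Ito, and Watson alone can cover everything: Aug 10→Dubois, Aug 11→Watson, Aug 12→Watson, Aug 13→Watson, Aug 14→Dubois, Aug 15→Ito, Aug 16→Watson, Aug 17→Ito.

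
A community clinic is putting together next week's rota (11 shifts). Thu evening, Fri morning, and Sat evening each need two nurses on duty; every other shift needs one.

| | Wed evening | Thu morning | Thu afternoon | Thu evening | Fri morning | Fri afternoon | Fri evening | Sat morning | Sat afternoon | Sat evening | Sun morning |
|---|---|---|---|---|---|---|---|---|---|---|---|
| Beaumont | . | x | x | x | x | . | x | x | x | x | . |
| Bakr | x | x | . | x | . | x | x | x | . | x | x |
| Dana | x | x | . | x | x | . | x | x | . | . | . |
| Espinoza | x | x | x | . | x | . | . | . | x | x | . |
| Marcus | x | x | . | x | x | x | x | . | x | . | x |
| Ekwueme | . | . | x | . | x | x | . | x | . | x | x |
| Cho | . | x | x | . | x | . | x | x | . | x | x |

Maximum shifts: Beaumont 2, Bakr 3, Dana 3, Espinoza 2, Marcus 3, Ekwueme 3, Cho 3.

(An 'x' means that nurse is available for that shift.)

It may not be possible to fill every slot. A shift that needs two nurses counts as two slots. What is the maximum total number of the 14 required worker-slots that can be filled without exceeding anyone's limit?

14

Total capacity across all nurses is 2+3+3+2+3+3+3 = 19, and 14 slots are needed, so at most 14 can be filled.
An assignment achieving 14: Wed evening→Bakr, Thu morning→Espinoza, Thu afternoon→Beaumont, Thu evening→Bakr+Dana, Fri morning→Marcus+Ekwueme, Fri afternoon→Bakr, Fri evening→Dana, Sat morning→Dana, Sat afternoon→Beaumont, Sat evening→Espinoza+Ekwueme, Sun morning→Marcus.
Loads: Beaumont 2/2, Bakr 3/3, Dana 3/3, Espinoza 2/2, Marcus 2/3, Ekwueme 2/3, Cho 0/3.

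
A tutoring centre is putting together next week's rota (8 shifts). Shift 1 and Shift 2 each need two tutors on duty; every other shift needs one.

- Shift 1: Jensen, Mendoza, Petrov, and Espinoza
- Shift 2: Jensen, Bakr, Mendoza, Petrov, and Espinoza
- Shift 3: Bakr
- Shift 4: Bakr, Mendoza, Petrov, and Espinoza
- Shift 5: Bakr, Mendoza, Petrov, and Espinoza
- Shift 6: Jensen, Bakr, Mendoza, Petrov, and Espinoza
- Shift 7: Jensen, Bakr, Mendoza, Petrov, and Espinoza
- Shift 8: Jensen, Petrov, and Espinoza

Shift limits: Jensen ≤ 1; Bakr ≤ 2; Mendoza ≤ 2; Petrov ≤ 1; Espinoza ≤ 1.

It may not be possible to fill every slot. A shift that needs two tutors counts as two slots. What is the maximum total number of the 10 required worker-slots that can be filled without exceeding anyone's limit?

Total capacity across all tutors is 1+2+2+1+1 = 7, and 10 slots are needed, so at most 7 can be filled.
An assignment achieving 7: Shift 1→Mendoza+Petrov, Shift 2→Espinoza, Shift 3→Bakr, Shift 4→Bakr, Shift 5→Mendoza, Shift 8→Jensen.
Loads: Jensen 1/1, Bakr 2/2, Mendoza 2/2, Petrov 1/1, Espinoza 1/1.

7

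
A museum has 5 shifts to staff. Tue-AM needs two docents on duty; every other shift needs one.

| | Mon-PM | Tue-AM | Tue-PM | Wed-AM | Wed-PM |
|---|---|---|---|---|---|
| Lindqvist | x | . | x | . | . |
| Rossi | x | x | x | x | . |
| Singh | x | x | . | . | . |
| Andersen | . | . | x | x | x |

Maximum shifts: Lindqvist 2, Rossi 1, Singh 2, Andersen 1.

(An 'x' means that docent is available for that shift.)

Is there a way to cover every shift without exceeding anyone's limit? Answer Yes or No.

Total capacity is 6 and 6 slots are needed, so capacity alone doesn't rule it out.
Shifts {Tue-AM, Wed-AM, Wed-PM} need 4 worker-slots in total, but the docents available for any of those shifts (Rossi, Singh, and Andersen) can supply at most 3 among them. So no valid schedule exists.

No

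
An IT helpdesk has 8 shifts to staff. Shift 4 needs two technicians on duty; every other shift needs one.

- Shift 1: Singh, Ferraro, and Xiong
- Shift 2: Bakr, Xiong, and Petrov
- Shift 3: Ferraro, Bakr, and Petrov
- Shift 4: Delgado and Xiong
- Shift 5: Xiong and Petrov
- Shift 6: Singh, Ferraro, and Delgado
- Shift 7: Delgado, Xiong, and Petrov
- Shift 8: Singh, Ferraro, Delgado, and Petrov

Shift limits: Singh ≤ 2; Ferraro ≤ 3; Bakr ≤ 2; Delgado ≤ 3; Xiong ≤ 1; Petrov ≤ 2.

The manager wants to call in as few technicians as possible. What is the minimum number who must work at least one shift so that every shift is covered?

4

9 slots to fill and no one can take more than 3, so at least ⌈9/3⌉ = 3 technicians are needed.
Any 3 technicians together have capacity at most 3+3+2 = 8 < 9 slots, so 3 can never suffice.
Ferraro, Delgado, Xiong, and Petrov alone can cover everything: Shift 1→Ferraro, Shift 2→Petrov, Shift 3→Ferraro, Shift 4→Delgado+Xiong, Shift 5→Petrov, Shift 6→Ferraro, Shift 7→Delgado, Shift 8→Delgado.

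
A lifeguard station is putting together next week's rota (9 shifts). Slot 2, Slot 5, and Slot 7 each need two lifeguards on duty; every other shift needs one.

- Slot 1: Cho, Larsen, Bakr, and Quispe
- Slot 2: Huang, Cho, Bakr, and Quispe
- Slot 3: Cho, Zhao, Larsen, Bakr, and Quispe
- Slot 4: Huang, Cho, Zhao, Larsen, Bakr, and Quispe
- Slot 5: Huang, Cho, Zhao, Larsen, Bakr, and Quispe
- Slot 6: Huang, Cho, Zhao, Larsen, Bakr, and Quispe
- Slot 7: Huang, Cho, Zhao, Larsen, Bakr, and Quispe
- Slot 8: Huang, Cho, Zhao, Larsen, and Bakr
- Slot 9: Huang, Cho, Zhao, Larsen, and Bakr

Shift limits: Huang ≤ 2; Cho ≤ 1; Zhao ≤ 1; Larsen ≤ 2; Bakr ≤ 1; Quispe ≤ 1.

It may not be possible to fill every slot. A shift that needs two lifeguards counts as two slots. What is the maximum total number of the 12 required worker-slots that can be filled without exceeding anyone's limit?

8

Total capacity across all lifeguards is 2+1+1+2+1+1 = 8, and 12 slots are needed, so at most 8 can be filled.
An assignment achieving 8: Slot 1→Cho, Slot 2→Huang+Bakr, Slot 3→Zhao, Slot 4→Larsen, Slot 5→Quispe, Slot 8→Huang, Slot 9→Larsen.
Loads: Huang 2/2, Cho 1/1, Zhao 1/1, Larsen 2/2, Bakr 1/1, Quispe 1/1.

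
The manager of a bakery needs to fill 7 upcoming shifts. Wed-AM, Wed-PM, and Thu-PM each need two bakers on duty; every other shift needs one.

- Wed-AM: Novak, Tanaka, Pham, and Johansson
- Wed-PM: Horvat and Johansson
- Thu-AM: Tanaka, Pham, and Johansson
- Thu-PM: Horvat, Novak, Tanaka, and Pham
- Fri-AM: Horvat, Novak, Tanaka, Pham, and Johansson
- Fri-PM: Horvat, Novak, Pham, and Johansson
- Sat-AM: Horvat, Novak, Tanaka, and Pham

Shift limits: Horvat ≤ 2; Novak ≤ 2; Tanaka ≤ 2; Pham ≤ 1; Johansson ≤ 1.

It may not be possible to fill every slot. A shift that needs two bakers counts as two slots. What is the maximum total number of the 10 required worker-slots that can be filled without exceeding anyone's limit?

8

Total capacity across all bakers is 2+2+2+1+1 = 8, and 10 slots are needed, so at most 8 can be filled.
An assignment achieving 8: Wed-AM→Novak+Tanaka, Wed-PM→Horvat+Johansson, Thu-AM→Tanaka, Thu-PM→Horvat+Novak, Fri-PM→Pham.
Loads: Horvat 2/2, Novak 2/2, Tanaka 2/2, Pham 1/1, Johansson 1/1.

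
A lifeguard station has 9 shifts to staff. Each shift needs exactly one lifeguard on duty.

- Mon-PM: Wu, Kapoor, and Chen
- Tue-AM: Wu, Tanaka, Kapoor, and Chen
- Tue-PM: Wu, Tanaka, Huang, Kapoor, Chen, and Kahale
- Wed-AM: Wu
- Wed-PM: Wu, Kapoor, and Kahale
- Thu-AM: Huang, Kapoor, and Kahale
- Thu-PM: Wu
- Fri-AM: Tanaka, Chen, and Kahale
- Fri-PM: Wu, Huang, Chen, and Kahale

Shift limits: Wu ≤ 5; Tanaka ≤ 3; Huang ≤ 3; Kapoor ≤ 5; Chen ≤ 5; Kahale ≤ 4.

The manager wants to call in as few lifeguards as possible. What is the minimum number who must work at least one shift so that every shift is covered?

2

9 slots to fill and no one can take more than 5, so at least ⌈9/5⌉ = 2 lifeguards are needed.
Wu and Kahale alone can cover everything: Mon-PM→Wu, Tue-AM→Wu, Tue-PM→Wu, Wed-AM→Wu, Wed-PM→Kahale, Thu-AM→Kahale, Thu-PM→Wu, Fri-AM→Kahale, Fri-PM→Kahale.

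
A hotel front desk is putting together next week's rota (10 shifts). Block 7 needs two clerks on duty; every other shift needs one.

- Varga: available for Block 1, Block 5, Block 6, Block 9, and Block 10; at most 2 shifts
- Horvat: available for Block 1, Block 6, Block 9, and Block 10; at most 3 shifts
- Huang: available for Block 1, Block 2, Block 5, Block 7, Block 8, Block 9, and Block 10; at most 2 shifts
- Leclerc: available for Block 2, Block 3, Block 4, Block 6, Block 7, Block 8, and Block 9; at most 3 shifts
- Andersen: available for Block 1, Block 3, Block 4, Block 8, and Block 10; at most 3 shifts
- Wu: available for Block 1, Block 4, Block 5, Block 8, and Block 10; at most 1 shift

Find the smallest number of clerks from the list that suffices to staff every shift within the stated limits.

4

11 slots to fill and no one can take more than 3, so at least ⌈11/3⌉ = 4 clerks are needed.
Horvat, Huang, Leclerc, and Andersen alone can cover everything: Block 1→Horvat, Block 2→Leclerc, Block 3→Leclerc, Block 4→Andersen, Block 5→Huang, Block 6→Horvat, Block 7→Huang+Leclerc, Block 8→Andersen, Block 9→Horvat, Block 10→Andersen.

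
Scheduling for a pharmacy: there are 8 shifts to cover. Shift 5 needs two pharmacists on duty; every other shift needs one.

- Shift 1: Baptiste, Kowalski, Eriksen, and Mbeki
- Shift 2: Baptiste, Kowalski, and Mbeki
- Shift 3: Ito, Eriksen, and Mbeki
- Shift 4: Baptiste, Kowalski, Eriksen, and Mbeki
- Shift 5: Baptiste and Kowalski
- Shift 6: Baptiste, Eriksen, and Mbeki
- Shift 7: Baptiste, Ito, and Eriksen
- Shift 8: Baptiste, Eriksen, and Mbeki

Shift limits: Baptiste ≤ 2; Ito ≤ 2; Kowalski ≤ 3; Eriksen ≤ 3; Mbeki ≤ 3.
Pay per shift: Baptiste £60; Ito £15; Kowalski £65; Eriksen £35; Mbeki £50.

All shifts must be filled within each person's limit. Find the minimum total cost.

Shift 5 can only be covered by Baptiste and Kowalski, so that assignment is forced.
Picking the cheapest available pharmacist for each shift independently would cost £345, but that ignores the shift limits.
An optimal schedule: Shift 1→Eriksen, Shift 2→Mbeki, Shift 3→Ito, Shift 4→Mbeki, Shift 5→Baptiste+Kowalski, Shift 6→Eriksen, Shift 7→Ito, Shift 8→Eriksen.
Total: 35 + 50 + 15 + 50 + 60 + 65 + 35 + 15 + 35 = £360.

£360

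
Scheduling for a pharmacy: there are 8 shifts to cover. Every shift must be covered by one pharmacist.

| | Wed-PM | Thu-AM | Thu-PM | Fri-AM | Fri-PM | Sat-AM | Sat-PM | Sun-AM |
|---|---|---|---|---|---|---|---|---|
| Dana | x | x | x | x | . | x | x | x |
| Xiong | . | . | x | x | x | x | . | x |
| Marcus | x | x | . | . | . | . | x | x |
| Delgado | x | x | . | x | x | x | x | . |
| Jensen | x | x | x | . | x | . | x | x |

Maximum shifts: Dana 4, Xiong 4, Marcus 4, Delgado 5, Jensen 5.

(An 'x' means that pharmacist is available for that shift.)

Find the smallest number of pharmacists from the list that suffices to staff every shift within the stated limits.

2

8 slots to fill and no one can take more than 5, so at least ⌈8/5⌉ = 2 pharmacists are needed.
Dana and Xiong alone can cover everything: Wed-PM→Dana, Thu-AM→Dana, Thu-PM→Dana, Fri-AM→Xiong, Fri-PM→Xiong, Sat-AM→Xiong, Sat-PM→Dana, Sun-AM→Xiong.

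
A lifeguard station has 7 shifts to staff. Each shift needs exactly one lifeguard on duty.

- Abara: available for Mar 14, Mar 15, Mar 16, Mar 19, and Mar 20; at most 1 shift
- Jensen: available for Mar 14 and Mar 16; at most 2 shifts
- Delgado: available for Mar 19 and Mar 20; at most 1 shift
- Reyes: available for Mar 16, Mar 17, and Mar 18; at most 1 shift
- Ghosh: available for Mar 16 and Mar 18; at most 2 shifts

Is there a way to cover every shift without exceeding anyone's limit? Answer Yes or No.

Total capacity is 7 and 7 slots are needed, so capacity alone doesn't rule it out.
Shifts {Mar 15, Mar 19, Mar 20} need 3 worker-slots in total, but the lifeguards available for any of those shifts (Abara and Delgado) can supply at most 2 among them. So no valid schedule exists.

No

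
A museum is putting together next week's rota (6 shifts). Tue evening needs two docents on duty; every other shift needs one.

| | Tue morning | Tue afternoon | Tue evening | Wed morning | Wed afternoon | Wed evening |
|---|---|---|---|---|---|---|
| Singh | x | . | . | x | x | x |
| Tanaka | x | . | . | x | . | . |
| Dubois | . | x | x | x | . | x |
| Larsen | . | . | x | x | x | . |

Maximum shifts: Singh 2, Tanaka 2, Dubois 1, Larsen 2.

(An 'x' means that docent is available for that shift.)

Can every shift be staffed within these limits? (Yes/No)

Total capacity is 7 and 7 slots are needed, so capacity alone doesn't rule it out.
Shifts {Tue afternoon, Tue evening} need 3 worker-slots in total, but the docents available for any of those shifts (Dubois and Larsen) can supply at most 2 among them. So no valid schedule exists.

No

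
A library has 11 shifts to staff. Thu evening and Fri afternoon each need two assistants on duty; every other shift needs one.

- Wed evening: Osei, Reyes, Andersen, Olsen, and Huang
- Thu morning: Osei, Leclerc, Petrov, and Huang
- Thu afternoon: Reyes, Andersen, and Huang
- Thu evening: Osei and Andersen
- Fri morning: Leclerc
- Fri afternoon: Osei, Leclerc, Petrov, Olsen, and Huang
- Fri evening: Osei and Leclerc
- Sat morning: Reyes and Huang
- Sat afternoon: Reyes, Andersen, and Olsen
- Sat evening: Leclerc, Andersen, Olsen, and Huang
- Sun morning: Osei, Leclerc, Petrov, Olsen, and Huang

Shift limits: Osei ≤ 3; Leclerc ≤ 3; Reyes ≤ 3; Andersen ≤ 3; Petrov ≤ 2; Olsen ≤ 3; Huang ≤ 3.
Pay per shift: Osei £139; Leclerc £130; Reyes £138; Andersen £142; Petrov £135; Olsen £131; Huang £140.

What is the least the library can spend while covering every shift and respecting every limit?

£1748

Thu evening can only be covered by Osei and Andersen, so that assignment is forced.
Fri morning can only be covered by Leclerc, so that assignment is forced.
Picking the cheapest available assistant for each shift independently would cost £1730, but that ignores the shift limits.
An optimal schedule: Wed evening→Reyes, Thu morning→Leclerc, Thu afternoon→Reyes, Thu evening→Osei+Andersen, Fri morning→Leclerc, Fri afternoon→Olsen+Petrov, Fri evening→Leclerc, Sat morning→Reyes, Sat afternoon→Olsen, Sat evening→Olsen, Sun morning→Petrov.
Total: 138 + 130 + 138 + 139 + 142 + 130 + 131 + 135 + 130 + 138 + 131 + 131 + 135 = £1748.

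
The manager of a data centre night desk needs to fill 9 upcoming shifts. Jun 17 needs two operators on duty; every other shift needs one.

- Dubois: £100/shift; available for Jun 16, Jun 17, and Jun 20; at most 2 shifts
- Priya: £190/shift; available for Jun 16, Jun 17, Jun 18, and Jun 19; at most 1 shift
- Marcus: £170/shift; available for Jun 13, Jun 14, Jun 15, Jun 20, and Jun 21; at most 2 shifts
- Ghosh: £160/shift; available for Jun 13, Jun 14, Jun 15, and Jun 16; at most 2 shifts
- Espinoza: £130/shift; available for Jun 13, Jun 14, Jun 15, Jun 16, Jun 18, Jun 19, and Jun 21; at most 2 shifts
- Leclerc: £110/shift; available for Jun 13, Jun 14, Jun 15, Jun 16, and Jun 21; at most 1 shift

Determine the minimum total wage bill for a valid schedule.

£1420

Jun 17 can only be covered by Dubois and Priya, so that assignment is forced.
Picking the cheapest available operator for each shift independently would cost £1190, but that ignores the shift limits.
An optimal schedule: Jun 13→Marcus, Jun 14→Ghosh, Jun 15→Ghosh, Jun 16→Leclerc, Jun 17→Dubois+Priya, Jun 18→Espinoza, Jun 19→Espinoza, Jun 20→Dubois, Jun 21→Marcus.
Total: 170 + 160 + 160 + 110 + 100 + 190 + 130 + 130 + 100 + 170 = £1420.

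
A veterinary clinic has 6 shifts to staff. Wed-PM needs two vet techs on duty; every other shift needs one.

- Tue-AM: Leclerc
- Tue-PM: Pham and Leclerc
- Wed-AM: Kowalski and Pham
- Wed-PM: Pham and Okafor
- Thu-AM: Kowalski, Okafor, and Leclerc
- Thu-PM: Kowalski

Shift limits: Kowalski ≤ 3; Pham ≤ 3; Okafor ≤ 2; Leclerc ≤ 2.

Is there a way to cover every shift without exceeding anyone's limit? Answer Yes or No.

Yes

Tue-AM can only be covered by Leclerc, so that assignment is forced.
Wed-PM can only be covered by Pham and Okafor, so that assignment is forced.
Thu-PM can only be covered by Kowalski, so that assignment is forced.
One valid schedule: Tue-AM→Leclerc, Tue-PM→Pham, Wed-AM→Kowalski, Wed-PM→Pham+Okafor, Thu-AM→Kowalski, Thu-PM→Kowalski.
Loads: Kowalski 3/3, Pham 2/3, Okafor 1/2, Leclerc 1/2 — all within limits.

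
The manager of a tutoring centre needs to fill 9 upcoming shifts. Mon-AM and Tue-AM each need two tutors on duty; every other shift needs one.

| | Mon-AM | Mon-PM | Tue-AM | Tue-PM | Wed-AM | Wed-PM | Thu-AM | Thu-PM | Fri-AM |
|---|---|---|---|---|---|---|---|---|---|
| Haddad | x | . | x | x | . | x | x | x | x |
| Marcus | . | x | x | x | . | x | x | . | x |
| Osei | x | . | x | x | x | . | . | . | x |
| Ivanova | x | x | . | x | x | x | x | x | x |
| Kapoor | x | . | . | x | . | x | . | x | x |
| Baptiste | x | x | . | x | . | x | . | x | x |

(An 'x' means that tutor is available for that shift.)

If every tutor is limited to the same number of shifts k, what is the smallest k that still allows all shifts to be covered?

With 6 tutors and 11 worker-slots to fill, someone must work at least ⌈11/6⌉ = 2 shifts, so k ≥ 2.
k = 2 works: Mon-AM→Kapoor+Baptiste, Mon-PM→Marcus, Tue-AM→Haddad+Marcus, Tue-PM→Osei, Wed-AM→Osei, Wed-PM→Ivanova, Thu-AM→Haddad, Thu-PM→Ivanova, Fri-AM→Kapoor.
Loads: Haddad 2, Marcus 2, Osei 2, Ivanova 2, Kapoor 2, Baptiste 1 — all ≤ 2.

2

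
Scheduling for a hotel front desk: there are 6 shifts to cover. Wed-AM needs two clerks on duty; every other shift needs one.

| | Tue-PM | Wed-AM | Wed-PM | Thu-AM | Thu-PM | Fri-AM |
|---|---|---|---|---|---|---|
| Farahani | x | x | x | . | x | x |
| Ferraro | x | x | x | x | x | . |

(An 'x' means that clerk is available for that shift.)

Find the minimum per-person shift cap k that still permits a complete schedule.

With 2 clerks and 7 worker-slots to fill, someone must work at least ⌈7/2⌉ = 4 shifts, so k ≥ 4.
k = 4 works: Tue-PM→Farahani, Wed-AM→Farahani+Ferraro, Wed-PM→Farahani, Thu-AM→Ferraro, Thu-PM→Ferraro, Fri-AM→Farahani.
Loads: Farahani 4, Ferraro 3 — all ≤ 4.

4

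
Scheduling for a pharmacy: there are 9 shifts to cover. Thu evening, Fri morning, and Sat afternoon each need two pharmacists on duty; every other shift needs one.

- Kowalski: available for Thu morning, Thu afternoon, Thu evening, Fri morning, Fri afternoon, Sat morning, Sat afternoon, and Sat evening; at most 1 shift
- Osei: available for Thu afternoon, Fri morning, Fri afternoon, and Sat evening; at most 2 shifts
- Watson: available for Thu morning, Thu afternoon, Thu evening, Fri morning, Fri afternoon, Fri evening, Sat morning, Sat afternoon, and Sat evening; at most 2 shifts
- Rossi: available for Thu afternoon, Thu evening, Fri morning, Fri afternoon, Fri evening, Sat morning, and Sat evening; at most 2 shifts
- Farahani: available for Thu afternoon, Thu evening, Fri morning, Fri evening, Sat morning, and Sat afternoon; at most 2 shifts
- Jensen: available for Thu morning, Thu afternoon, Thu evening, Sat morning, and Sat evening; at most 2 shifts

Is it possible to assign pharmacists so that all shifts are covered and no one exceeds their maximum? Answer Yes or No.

No

Total capacity is 1+2+2+2+2+2 = 11 but 12 worker-slots are needed — infeasible.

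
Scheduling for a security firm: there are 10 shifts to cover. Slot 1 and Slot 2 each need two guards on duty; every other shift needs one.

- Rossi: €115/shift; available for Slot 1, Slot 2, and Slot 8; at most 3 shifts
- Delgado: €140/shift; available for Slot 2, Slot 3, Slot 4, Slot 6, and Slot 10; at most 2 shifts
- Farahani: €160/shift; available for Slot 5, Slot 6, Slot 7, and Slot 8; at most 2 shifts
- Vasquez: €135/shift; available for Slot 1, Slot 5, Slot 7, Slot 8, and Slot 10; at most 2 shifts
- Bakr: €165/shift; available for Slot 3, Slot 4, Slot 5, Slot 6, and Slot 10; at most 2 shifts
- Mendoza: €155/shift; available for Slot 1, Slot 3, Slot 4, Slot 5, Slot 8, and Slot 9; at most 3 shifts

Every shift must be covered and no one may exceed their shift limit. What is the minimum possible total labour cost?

Slot 2 can only be covered by Rossi and Delgado, so that assignment is forced.
Slot 9 can only be covered by Mendoza, so that assignment is forced.
Picking the cheapest available guard for each shift independently would cost €1600, but that ignores the shift limits.
An optimal schedule: Slot 1→Rossi+Vasquez, Slot 2→Rossi+Delgado, Slot 3→Mendoza, Slot 4→Mendoza, Slot 5→Farahani, Slot 6→Farahani, Slot 7→Vasquez, Slot 8→Rossi, Slot 9→Mendoza, Slot 10→Delgado.
Total: 115 + 135 + 115 + 140 + 155 + 155 + 160 + 160 + 135 + 115 + 155 + 140 = €1680.

€1680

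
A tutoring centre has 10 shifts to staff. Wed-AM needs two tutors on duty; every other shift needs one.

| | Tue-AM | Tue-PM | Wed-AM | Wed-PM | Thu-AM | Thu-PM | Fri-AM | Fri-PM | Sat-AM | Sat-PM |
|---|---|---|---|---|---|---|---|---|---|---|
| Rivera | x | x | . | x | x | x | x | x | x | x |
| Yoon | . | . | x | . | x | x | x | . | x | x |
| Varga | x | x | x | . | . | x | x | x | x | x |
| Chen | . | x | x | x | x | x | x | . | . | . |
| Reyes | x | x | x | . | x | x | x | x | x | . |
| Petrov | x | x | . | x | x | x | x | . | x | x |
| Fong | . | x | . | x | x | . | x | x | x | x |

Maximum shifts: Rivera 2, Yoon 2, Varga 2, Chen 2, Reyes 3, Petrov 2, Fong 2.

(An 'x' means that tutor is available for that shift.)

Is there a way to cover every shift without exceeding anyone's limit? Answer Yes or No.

Yes

One valid schedule: Tue-AM→Rivera, Tue-PM→Varga, Wed-AM→Yoon+Chen, Wed-PM→Rivera, Thu-AM→Chen, Thu-PM→Reyes, Fri-AM→Reyes, Fri-PM→Varga, Sat-AM→Reyes, Sat-PM→Yoon.
Loads: Rivera 2/2, Yoon 2/2, Varga 2/2, Chen 2/2, Reyes 3/3, Petrov 0/2, Fong 0/2 — all within limits.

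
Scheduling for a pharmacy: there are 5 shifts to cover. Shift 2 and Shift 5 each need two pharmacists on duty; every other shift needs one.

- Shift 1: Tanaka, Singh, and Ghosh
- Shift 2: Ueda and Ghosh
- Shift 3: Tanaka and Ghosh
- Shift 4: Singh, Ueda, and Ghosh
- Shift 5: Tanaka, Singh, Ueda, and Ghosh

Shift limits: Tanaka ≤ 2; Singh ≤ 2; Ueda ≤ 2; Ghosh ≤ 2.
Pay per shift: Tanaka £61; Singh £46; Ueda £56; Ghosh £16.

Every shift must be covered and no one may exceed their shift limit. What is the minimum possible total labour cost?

£297

Shift 2 can only be covered by Ueda and Ghosh, so that assignment is forced.
Picking the cheapest available pharmacist for each shift independently would cost £182, but that ignores the shift limits.
An optimal schedule: Shift 1→Singh, Shift 2→Ghosh+Ueda, Shift 3→Ghosh, Shift 4→Singh, Shift 5→Ueda+Tanaka.
Total: 46 + 16 + 56 + 16 + 46 + 56 + 61 = £297.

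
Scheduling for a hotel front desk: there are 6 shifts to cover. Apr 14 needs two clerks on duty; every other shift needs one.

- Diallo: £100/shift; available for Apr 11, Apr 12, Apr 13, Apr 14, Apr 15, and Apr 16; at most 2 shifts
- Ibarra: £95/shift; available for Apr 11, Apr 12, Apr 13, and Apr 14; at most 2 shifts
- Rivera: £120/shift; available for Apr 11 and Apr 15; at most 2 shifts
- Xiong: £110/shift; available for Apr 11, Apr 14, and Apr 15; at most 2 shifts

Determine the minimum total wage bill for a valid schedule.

Apr 16 can only be covered by Diallo, so that assignment is forced.
Picking the cheapest available clerk for each shift independently would cost £680, but that ignores the shift limits.
An optimal schedule: Apr 11→Rivera, Apr 12→Ibarra, Apr 13→Ibarra, Apr 14→Diallo+Xiong, Apr 15→Xiong, Apr 16→Diallo.
Total: 120 + 95 + 95 + 100 + 110 + 110 + 100 = £730.

£730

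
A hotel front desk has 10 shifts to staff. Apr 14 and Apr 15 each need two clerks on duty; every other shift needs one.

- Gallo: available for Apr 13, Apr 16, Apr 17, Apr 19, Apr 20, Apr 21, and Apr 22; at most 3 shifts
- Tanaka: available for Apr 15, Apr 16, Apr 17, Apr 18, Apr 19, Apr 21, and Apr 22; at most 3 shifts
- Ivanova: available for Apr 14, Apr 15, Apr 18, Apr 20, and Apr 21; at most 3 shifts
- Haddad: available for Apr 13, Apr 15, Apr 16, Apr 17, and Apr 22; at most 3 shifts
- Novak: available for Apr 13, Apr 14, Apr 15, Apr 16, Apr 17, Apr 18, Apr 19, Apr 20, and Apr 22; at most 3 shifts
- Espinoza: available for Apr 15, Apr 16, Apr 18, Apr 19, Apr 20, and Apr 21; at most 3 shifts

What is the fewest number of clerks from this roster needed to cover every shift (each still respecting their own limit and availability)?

12 slots to fill and no one can take more than 3, so at least ⌈12/3⌉ = 4 clerks are needed.
Gallo, Tanaka, Ivanova, and Novak alone can cover everything: Apr 13→Gallo, Apr 14→Ivanova+Novak, Apr 15→Tanaka+Ivanova, Apr 16→Gallo, Apr 17→Gallo, Apr 18→Tanaka, Apr 19→Tanaka, Apr 20→Novak, Apr 21→Ivanova, Apr 22→Novak.

4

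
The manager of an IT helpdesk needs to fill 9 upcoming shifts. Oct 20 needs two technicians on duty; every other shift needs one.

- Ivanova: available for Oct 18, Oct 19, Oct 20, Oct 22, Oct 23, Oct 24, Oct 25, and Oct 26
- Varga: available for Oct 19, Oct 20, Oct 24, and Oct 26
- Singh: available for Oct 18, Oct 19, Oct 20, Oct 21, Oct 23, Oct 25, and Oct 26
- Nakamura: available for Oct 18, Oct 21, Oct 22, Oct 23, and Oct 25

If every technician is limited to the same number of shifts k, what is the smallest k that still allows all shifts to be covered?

With 4 technicians and 10 worker-slots to fill, someone must work at least ⌈10/4⌉ = 3 shifts, so k ≥ 3.
k = 3 works: Oct 18→Ivanova, Oct 19→Varga, Oct 20→Varga+Singh, Oct 21→Singh, Oct 22→Ivanova, Oct 23→Singh, Oct 24→Ivanova, Oct 25→Nakamura, Oct 26→Varga.
Loads: Ivanova 3, Varga 3, Singh 3, Nakamura 1 — all ≤ 3.

3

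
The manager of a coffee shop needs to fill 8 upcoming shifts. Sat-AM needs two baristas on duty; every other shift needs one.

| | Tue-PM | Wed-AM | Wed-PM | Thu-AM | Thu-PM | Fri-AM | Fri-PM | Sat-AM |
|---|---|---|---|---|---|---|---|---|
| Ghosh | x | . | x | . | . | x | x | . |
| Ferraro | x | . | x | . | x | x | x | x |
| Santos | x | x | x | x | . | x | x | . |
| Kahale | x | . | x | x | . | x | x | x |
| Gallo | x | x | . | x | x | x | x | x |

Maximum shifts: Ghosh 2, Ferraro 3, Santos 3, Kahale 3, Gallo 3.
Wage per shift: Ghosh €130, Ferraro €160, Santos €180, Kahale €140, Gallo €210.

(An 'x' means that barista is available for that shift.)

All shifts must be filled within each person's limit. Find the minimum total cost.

€1340

Picking the cheapest available barista for each shift independently would cost €1300, but that ignores the shift limits.
An optimal schedule: Tue-PM→Ghosh, Wed-AM→Santos, Wed-PM→Ghosh, Thu-AM→Kahale, Thu-PM→Ferraro, Fri-AM→Kahale, Fri-PM→Ferraro, Sat-AM→Kahale+Ferraro.
Total: 130 + 180 + 130 + 140 + 160 + 140 + 160 + 140 + 160 = €1340.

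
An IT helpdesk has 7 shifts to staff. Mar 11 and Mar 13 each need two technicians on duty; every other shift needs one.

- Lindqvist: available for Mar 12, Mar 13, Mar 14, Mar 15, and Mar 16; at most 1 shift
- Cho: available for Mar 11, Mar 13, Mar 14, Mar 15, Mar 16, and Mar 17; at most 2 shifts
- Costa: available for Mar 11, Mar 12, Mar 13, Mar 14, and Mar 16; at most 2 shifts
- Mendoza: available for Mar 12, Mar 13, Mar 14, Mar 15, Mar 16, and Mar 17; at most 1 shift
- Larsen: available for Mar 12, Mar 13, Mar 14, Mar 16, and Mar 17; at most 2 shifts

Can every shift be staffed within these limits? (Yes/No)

No

Total capacity is 1+2+2+1+2 = 8 but 9 worker-slots are needed — infeasible.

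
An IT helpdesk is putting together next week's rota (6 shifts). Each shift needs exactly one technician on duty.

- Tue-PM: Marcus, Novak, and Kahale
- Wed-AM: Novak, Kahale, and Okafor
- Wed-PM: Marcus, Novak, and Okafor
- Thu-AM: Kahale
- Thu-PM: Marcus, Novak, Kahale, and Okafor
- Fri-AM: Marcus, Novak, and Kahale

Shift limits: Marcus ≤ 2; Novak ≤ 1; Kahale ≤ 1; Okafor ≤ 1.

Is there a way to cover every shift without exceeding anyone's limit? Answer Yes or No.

Total capacity is 2+1+1+1 = 5 but 6 worker-slots are needed — infeasible.

No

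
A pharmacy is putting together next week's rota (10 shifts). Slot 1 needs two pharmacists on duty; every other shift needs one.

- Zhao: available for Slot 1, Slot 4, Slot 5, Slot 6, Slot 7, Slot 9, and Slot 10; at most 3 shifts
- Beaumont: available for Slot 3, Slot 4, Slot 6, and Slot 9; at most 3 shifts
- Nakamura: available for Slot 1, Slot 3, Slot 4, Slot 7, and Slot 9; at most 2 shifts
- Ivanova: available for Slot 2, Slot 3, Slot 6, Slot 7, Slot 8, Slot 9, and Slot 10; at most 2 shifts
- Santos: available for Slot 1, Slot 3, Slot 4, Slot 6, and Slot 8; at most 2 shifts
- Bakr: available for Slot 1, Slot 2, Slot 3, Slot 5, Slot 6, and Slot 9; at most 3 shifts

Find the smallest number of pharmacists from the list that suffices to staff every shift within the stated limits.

11 slots to fill and no one can take more than 3, so at least ⌈11/3⌉ = 4 pharmacists are needed.
Zhao, Beaumont, Ivanova, and Bakr alone can cover everything: Slot 1→Zhao+Bakr, Slot 2→Ivanova, Slot 3→Beaumont, Slot 4→Beaumont, Slot 5→Bakr, Slot 6→Beaumont, Slot 7→Zhao, Slot 8→Ivanova, Slot 9→Bakr, Slot 10→Zhao.

4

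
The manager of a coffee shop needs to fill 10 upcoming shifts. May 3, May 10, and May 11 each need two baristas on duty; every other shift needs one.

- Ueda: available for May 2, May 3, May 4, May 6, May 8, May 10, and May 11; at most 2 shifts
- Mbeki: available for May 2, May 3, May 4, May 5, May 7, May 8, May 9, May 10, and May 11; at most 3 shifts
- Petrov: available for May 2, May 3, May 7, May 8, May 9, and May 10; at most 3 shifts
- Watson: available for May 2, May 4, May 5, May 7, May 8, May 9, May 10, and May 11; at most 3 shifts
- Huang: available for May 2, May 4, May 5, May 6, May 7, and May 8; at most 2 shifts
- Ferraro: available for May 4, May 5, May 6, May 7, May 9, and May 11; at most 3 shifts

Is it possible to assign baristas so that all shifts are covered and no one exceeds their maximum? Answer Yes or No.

One valid schedule: May 2→Petrov, May 3→Ueda+Mbeki, May 4→Watson, May 5→Mbeki, May 6→Ueda, May 7→Petrov, May 8→Huang, May 9→Mbeki, May 10→Petrov+Watson, May 11→Watson+Ferraro.
Loads: Ueda 2/2, Mbeki 3/3, Petrov 3/3, Watson 3/3, Huang 1/2, Ferraro 1/3 — all within limits.

Yes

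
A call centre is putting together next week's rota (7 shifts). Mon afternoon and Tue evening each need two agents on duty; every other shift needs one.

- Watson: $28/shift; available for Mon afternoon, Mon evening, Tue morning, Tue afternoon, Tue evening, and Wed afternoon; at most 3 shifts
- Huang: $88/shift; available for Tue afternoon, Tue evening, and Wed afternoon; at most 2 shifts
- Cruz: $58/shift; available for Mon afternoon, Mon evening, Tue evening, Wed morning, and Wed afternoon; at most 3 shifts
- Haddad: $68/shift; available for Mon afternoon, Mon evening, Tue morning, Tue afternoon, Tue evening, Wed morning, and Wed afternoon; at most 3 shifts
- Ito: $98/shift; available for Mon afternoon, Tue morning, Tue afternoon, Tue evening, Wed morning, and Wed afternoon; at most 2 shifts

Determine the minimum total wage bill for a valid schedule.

$462

Picking the cheapest available agent for each shift independently would cost $342, but that ignores the shift limits.
An optimal schedule: Mon afternoon→Cruz+Haddad, Mon evening→Watson, Tue morning→Watson, Tue afternoon→Watson, Tue evening→Cruz+Haddad, Wed morning→Cruz, Wed afternoon→Haddad.
Total: 58 + 68 + 28 + 28 + 28 + 58 + 68 + 58 + 68 = $462.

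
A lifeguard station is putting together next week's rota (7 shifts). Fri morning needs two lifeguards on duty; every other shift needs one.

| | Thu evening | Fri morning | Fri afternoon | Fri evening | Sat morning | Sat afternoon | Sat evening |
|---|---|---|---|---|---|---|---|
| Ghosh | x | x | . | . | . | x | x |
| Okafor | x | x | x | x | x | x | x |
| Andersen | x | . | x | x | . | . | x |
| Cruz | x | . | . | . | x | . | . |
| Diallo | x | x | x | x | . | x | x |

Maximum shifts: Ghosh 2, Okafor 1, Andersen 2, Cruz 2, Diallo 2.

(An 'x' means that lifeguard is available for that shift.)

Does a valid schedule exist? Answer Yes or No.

One valid schedule: Thu evening→Cruz, Fri morning→Ghosh+Diallo, Fri afternoon→Andersen, Fri evening→Andersen, Sat morning→Okafor, Sat afternoon→Ghosh, Sat evening→Diallo.
Loads: Ghosh 2/2, Okafor 1/1, Andersen 2/2, Cruz 1/2, Diallo 2/2 — all within limits.

Yes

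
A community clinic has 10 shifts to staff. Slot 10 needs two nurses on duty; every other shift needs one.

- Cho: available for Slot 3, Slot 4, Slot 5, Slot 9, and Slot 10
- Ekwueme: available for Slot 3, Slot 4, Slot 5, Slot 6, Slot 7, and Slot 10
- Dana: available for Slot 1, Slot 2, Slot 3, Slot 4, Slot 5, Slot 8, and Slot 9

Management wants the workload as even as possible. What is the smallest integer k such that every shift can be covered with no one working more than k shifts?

4

With 3 nurses and 11 worker-slots to fill, someone must work at least ⌈11/3⌉ = 4 shifts, so k ≥ 4.
k = 4 works: Slot 1→Dana, Slot 2→Dana, Slot 3→Cho, Slot 4→Cho, Slot 5→Ekwueme, Slot 6→Ekwueme, Slot 7→Ekwueme, Slot 8→Dana, Slot 9→Cho, Slot 10→Cho+Ekwueme.
Loads: Cho 4, Ekwueme 4, Dana 3 — all ≤ 4.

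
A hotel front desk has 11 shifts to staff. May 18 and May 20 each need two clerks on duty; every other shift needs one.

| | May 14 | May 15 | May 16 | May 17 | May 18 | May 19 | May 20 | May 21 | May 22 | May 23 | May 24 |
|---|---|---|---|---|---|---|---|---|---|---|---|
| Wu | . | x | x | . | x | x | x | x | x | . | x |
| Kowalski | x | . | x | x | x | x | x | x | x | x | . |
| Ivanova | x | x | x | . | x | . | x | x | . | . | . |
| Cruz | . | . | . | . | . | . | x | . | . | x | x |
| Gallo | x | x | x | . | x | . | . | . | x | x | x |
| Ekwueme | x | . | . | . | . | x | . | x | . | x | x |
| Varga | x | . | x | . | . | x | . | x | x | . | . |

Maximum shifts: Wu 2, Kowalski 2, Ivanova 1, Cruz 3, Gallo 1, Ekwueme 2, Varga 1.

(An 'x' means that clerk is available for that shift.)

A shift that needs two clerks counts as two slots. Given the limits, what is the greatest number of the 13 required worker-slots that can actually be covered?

12

Total capacity across all clerks is 2+2+1+3+1+2+1 = 12, and 13 slots are needed, so at most 12 can be filled.
An assignment achieving 12: May 14→Ekwueme, May 15→Wu, May 16→Varga, May 17→Kowalski, May 18→Wu+Kowalski, May 19→Ekwueme, May 20→Ivanova+Cruz, May 22→Gallo, May 23→Cruz, May 24→Cruz.
Loads: Wu 2/2, Kowalski 2/2, Ivanova 1/1, Cruz 3/3, Gallo 1/1, Ekwueme 2/2, Varga 1/1.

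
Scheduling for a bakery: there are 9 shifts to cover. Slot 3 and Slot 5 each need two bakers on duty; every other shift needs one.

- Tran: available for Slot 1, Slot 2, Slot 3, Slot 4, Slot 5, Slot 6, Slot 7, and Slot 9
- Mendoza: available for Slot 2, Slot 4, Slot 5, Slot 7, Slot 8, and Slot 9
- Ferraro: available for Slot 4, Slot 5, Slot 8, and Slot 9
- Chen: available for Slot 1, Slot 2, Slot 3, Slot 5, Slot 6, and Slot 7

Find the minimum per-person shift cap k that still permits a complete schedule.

With 4 bakers and 11 worker-slots to fill, someone must work at least ⌈11/4⌉ = 3 shifts, so k ≥ 3.
k = 3 works: Slot 1→Tran, Slot 2→Mendoza, Slot 3→Tran+Chen, Slot 4→Mendoza, Slot 5→Ferraro+Chen, Slot 6→Tran, Slot 7→Chen, Slot 8→Mendoza, Slot 9→Ferraro.
Loads: Tran 3, Mendoza 3, Ferraro 2, Chen 3 — all ≤ 3.

3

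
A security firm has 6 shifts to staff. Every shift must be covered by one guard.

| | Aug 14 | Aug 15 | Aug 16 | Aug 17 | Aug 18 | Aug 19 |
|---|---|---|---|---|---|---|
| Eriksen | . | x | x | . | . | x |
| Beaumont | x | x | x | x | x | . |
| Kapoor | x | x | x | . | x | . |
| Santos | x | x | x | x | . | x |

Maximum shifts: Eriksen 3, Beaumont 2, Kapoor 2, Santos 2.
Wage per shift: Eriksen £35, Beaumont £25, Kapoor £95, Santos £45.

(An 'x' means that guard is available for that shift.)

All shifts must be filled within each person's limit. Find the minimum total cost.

£200

Picking the cheapest available guard for each shift independently would cost £160, but that ignores the shift limits.
An optimal schedule: Aug 14→Santos, Aug 15→Eriksen, Aug 16→Eriksen, Aug 17→Beaumont, Aug 18→Beaumont, Aug 19→Eriksen.
Total: 45 + 35 + 35 + 25 + 25 + 35 = £200.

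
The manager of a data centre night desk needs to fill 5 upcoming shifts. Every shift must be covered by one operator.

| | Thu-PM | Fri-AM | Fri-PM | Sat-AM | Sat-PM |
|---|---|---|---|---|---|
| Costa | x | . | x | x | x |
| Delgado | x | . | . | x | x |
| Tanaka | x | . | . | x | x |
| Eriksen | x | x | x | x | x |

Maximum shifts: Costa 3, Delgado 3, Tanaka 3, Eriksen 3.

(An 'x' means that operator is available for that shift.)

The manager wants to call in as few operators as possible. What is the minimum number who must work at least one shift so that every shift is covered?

5 slots to fill and no one can take more than 3, so at least ⌈5/3⌉ = 2 operators are needed.
Costa and Eriksen alone can cover everything: Thu-PM→Costa, Fri-AM→Eriksen, Fri-PM→Costa, Sat-AM→Costa, Sat-PM→Eriksen.

2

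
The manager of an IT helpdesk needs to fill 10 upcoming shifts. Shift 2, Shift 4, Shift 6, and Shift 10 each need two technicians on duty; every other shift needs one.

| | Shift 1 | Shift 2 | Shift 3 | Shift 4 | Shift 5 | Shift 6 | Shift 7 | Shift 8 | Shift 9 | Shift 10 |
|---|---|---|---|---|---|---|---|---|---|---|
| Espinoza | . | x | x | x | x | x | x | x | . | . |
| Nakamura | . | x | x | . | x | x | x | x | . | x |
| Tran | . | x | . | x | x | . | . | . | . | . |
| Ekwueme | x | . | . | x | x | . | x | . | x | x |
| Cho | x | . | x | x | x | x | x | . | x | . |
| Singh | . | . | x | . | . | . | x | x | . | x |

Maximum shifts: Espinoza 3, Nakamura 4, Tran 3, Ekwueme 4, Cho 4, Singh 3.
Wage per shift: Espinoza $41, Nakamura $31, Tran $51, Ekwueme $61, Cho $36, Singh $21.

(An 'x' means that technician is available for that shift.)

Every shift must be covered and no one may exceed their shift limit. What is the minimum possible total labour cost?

$454

Picking the cheapest available technician for each shift independently would cost $434, but that ignores the shift limits.
An optimal schedule: Shift 1→Cho, Shift 2→Nakamura+Espinoza, Shift 3→Singh, Shift 4→Cho+Espinoza, Shift 5→Nakamura, Shift 6→Nakamura+Cho, Shift 7→Espinoza, Shift 8→Singh, Shift 9→Cho, Shift 10→Singh+Nakamura.
Total: 36 + 31 + 41 + 21 + 36 + 41 + 31 + 31 + 36 + 41 + 21 + 36 + 21 + 31 = $454.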